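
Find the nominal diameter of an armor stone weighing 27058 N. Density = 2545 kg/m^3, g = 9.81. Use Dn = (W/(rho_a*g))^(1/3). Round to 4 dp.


V = W / (rho_a * g)
V = 27058 / (2545 * 9.81)
V = 27058 / 24966.45
V = 1.083774 m^3
Dn = V^(1/3) = 1.083774^(1/3)
Dn = 1.0272 m

1.0272


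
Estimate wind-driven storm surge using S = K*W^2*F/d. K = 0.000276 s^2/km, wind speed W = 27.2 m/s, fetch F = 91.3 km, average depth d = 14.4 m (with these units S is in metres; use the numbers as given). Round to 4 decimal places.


S = K * W^2 * F / d
W^2 = 27.2^2 = 739.84
S = 0.000276 * 739.84 * 91.3 / 14.4
Numerator = 0.000276 * 739.84 * 91.3 = 18.643080
S = 18.643080 / 14.4 = 1.2947 m

1.2947


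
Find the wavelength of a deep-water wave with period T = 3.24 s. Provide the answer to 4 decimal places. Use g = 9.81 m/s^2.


L0 = g * T^2 / (2 * pi)
L0 = 9.81 * 3.24^2 / (2 * pi)
L0 = 9.81 * 10.4976 / 6.28319
L0 = 102.9815 / 6.28319
L0 = 16.3900 m

16.3900


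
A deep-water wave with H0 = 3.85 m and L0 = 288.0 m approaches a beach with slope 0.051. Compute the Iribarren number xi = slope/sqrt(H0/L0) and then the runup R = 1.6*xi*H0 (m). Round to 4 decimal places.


xi = slope / sqrt(H0/L0)
H0/L0 = 3.85/288.0 = 0.013368
sqrt(0.013368) = 0.115620
xi = 0.051 / 0.115620 = 0.441099
R = 1.6 * xi * H0 = 1.6 * 0.441099 * 3.85
R = 2.7172 m

2.7172


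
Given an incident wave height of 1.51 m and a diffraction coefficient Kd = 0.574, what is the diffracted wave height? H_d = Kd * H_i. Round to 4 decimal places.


H_d = Kd * H_i
H_d = 0.574 * 1.51
H_d = 0.8667 m

0.8667


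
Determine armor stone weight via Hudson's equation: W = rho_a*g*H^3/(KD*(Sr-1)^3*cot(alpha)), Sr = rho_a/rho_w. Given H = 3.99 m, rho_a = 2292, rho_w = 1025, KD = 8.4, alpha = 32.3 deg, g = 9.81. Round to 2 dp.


Sr = rho_a / rho_w = 2292 / 1025 = 2.236098
(Sr - 1) = 1.236098
(Sr - 1)^3 = 1.888679
cot(32.3) = 1 / tan(32.3) = 1 / 0.632174 = 1.581844
Numerator = 2292 * 9.81 * 3.99^3 = 1428243.6693
Denominator = 8.4 * 1.888679 * 1.581844 = 25.095802
W = 1428243.6693 / 25.095802
W = 56911.66 N

56911.66


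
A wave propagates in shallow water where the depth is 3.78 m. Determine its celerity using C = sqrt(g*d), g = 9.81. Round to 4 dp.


Using the shallow-water approximation:
C = sqrt(g * d) = sqrt(9.81 * 3.78)
C = sqrt(37.0818)
C = 6.0895 m/s

6.0895


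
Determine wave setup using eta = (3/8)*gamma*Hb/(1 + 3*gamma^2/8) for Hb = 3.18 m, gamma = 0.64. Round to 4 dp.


eta = (3/8) * gamma * Hb / (1 + 3*gamma^2/8)
Numerator = (3/8) * 0.64 * 3.18 = 0.763200
Denominator = 1 + 3*0.64^2/8 = 1 + 0.153600 = 1.153600
eta = 0.763200 / 1.153600
eta = 0.6616 m

0.6616


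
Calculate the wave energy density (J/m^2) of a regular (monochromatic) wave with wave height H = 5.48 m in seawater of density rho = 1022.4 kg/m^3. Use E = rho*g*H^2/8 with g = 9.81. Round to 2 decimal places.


E = (1/8) * rho * g * H^2
E = (1/8) * 1022.4 * 9.81 * 5.48^2
E = 0.125 * 1022.4 * 9.81 * 30.0304
E = 37649.65 J/m^2

37649.65


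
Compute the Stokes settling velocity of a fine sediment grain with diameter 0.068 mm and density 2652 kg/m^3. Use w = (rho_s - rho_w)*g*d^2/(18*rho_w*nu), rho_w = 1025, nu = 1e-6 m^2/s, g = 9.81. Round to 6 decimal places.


w = (rho_s - rho_w) * g * d^2 / (18 * rho_w * nu)
d = 0.068 mm = 0.000068 m
rho_s - rho_w = 2652 - 1025 = 1627
Numerator = 1627 * 9.81 * (0.000068)^2 = 0.000073803063
Denominator = 18 * 1025 * 1e-6 = 0.018450
w = 0.004000 m/s

0.004000


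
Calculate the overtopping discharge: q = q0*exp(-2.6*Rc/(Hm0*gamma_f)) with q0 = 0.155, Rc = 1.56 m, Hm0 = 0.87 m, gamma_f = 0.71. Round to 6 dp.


q = q0 * exp(-2.6 * Rc / (Hm0 * gamma_f))
Exponent = -2.6 * 1.56 / (0.87 * 0.71)
= -2.6 * 1.56 / 0.6177
= -6.566294
exp(-6.566294) = 0.001407
q = 0.155 * 0.001407
q = 0.000218 m^3/s/m

0.000218


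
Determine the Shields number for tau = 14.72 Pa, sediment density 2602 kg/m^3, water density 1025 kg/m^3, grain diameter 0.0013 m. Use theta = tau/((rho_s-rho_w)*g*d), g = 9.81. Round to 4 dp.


theta = tau / ((rho_s - rho_w) * g * d)
rho_s - rho_w = 2602 - 1025 = 1577
Denominator = 1577 * 9.81 * 0.0013 = 20.111481
theta = 14.72 / 20.111481
theta = 0.7319

0.7319


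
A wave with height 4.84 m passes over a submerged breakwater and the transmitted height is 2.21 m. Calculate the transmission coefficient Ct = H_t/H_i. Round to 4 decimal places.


Ct = H_t / H_i
Ct = 2.21 / 4.84
Ct = 0.4566

0.4566


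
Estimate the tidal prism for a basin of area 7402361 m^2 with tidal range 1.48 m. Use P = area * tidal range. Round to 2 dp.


Tidal prism = Area * Tidal range
P = 7402361 * 1.48
P = 10955494.28 m^3

10955494.28


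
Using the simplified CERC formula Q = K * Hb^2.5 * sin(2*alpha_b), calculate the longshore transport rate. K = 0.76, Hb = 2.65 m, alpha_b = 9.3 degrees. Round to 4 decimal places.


Q = K * Hb^2.5 * sin(2 * alpha_b)
Hb^2.5 = 2.65^2.5 = 11.431802
sin(2 * 9.3) = sin(18.6) = 0.318959
Q = 0.76 * 11.431802 * 0.318959
Q = 2.7712 m^3/s

2.7712


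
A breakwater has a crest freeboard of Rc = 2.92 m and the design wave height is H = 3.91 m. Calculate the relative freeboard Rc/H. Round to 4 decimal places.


Relative freeboard = Rc / H
= 2.92 / 3.91
= 0.7468

0.7468


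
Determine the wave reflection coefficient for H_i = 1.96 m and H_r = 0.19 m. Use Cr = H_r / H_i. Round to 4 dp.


Cr = H_r / H_i
Cr = 0.19 / 1.96
Cr = 0.0969

0.0969


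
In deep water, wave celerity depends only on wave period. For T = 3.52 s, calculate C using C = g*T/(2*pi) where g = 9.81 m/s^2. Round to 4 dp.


We use the deep-water celerity formula:
C = g * T / (2 * pi)
C = 9.81 * 3.52 / (2 * 3.14159...)
C = 34.531200 / 6.283185
C = 5.4958 m/s

5.4958


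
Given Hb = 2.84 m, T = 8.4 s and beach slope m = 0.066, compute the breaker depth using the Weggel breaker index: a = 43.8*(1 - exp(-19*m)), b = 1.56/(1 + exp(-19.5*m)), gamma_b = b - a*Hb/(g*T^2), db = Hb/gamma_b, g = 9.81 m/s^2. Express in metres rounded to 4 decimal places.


a = 43.8 * (1 - exp(-19 * m))
exp(-19 * 0.066) = exp(-1.2540) = 0.285361
a = 43.8 * (1 - 0.285361) = 31.301185
b = 1.56 / (1 + exp(-19.5 * m))
exp(-19.5 * 0.066) = exp(-1.2870) = 0.276098
b = 1.56 / (1 + 0.276098) = 1.222477
Hb / (g * T^2) = 2.84 / (9.81 * 8.4^2) = 2.84 / 692.1936 = 0.00410290
gamma_b = b - a * Hb/(g*T^2) = 1.222477 - 31.301185 * 0.00410290 = 1.094051
db = Hb / gamma_b = 2.84 / 1.094051
db = 2.5959 m

2.5959


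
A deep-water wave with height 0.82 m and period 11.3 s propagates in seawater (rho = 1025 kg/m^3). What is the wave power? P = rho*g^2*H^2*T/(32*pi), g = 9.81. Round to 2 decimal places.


P = rho * g^2 * H^2 * T / (32 * pi)
P = 1025 * 9.81^2 * 0.82^2 * 11.3 / (32 * pi)
P = 1025 * 96.2361 * 0.6724 * 11.3 / 100.53096
P = 7455.35 W/m

7455.35


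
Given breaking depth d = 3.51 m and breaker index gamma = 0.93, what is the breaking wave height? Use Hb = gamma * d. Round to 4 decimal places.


Hb = gamma * d
Hb = 0.93 * 3.51
Hb = 3.2643 m

3.2643


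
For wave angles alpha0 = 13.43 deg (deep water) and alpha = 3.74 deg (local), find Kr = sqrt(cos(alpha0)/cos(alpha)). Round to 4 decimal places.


Kr = sqrt(cos(alpha0) / cos(alpha))
cos(13.43) = 0.972654
cos(3.74) = 0.997870
Kr = sqrt(0.972654 / 0.997870)
Kr = sqrt(0.974730)
Kr = 0.9873

0.9873


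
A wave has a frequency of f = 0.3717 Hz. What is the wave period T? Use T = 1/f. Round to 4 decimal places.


T = 1 / f
T = 1 / 0.3717
T = 2.6903 s

2.6903


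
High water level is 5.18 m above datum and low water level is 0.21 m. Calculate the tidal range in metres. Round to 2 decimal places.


Tidal range = High water - Low water
Tidal range = 5.18 - (0.21)
Tidal range = 4.97 m

4.97


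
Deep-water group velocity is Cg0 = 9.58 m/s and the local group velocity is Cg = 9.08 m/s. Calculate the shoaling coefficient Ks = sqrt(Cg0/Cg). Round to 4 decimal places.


Ks = sqrt(Cg0 / Cg)
Ks = sqrt(9.58 / 9.08)
Ks = sqrt(1.0551)
Ks = 1.0272

1.0272


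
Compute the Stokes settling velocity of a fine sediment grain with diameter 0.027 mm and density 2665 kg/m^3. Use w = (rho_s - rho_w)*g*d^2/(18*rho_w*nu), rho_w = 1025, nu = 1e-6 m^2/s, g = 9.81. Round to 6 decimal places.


w = (rho_s - rho_w) * g * d^2 / (18 * rho_w * nu)
d = 0.027 mm = 0.000027 m
rho_s - rho_w = 2665 - 1025 = 1640
Numerator = 1640 * 9.81 * (0.000027)^2 = 0.000011728444
Denominator = 18 * 1025 * 1e-6 = 0.018450
w = 0.000636 m/s

0.000636


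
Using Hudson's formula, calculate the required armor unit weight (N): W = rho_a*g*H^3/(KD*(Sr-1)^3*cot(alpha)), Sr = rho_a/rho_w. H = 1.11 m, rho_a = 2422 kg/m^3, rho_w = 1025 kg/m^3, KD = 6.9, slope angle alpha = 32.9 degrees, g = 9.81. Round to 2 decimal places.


Sr = rho_a / rho_w = 2422 / 1025 = 2.362927
(Sr - 1) = 1.362927
(Sr - 1)^3 = 2.531731
cot(32.9) = 1 / tan(32.9) = 1 / 0.646929 = 1.545765
Numerator = 2422 * 9.81 * 1.11^3 = 32494.6664
Denominator = 6.9 * 2.531731 * 1.545765 = 27.002880
W = 32494.6664 / 27.002880
W = 1203.38 N

1203.38


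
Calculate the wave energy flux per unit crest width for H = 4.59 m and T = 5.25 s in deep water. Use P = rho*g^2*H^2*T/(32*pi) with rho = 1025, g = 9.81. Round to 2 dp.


P = rho * g^2 * H^2 * T / (32 * pi)
P = 1025 * 9.81^2 * 4.59^2 * 5.25 / (32 * pi)
P = 1025 * 96.2361 * 21.0681 * 5.25 / 100.53096
P = 108529.23 W/m

108529.23


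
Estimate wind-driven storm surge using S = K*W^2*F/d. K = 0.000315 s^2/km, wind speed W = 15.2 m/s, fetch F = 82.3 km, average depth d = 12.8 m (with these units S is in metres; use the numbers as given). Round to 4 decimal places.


S = K * W^2 * F / d
W^2 = 15.2^2 = 231.04
S = 0.000315 * 231.04 * 82.3 / 12.8
Numerator = 0.000315 * 231.04 * 82.3 = 5.989596
S = 5.989596 / 12.8 = 0.4679 m

0.4679


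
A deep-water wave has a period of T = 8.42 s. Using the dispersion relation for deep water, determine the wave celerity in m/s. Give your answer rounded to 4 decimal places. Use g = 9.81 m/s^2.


We use the deep-water celerity formula:
C = g * T / (2 * pi)
C = 9.81 * 8.42 / (2 * 3.14159...)
C = 82.600200 / 6.283185
C = 13.1462 m/s

13.1462


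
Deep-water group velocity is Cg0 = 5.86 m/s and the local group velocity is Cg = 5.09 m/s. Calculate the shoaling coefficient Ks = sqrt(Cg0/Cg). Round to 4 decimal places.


Ks = sqrt(Cg0 / Cg)
Ks = sqrt(5.86 / 5.09)
Ks = sqrt(1.1513)
Ks = 1.0730

1.0730


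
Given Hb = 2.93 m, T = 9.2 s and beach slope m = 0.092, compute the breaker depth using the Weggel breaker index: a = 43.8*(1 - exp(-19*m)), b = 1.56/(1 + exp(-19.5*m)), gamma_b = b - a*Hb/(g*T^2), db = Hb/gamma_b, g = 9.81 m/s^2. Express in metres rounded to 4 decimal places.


a = 43.8 * (1 - exp(-19 * m))
exp(-19 * 0.092) = exp(-1.7480) = 0.174122
a = 43.8 * (1 - 0.174122) = 36.173463
b = 1.56 / (1 + exp(-19.5 * m))
exp(-19.5 * 0.092) = exp(-1.7940) = 0.166294
b = 1.56 / (1 + 0.166294) = 1.337571
Hb / (g * T^2) = 2.93 / (9.81 * 9.2^2) = 2.93 / 830.3184 = 0.00352877
gamma_b = b - a * Hb/(g*T^2) = 1.337571 - 36.173463 * 0.00352877 = 1.209923
db = Hb / gamma_b = 2.93 / 1.209923
db = 2.4216 m

2.4216


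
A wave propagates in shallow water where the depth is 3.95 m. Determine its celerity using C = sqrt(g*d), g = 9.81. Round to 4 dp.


Using the shallow-water approximation:
C = sqrt(g * d) = sqrt(9.81 * 3.95)
C = sqrt(38.7495)
C = 6.2249 m/s

6.2249


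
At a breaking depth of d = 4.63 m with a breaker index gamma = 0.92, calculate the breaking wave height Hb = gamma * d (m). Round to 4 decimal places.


Hb = gamma * d
Hb = 0.92 * 4.63
Hb = 4.2596 m

4.2596


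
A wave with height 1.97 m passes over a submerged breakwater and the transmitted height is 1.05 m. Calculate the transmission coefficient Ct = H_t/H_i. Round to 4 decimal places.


Ct = H_t / H_i
Ct = 1.05 / 1.97
Ct = 0.5330

0.5330


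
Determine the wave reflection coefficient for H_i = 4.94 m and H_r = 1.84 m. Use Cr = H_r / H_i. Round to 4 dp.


Cr = H_r / H_i
Cr = 1.84 / 4.94
Cr = 0.3725

0.3725


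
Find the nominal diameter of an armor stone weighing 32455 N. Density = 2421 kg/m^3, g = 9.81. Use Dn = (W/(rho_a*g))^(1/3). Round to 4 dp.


V = W / (rho_a * g)
V = 32455 / (2421 * 9.81)
V = 32455 / 23750.01
V = 1.366526 m^3
Dn = V^(1/3) = 1.366526^(1/3)
Dn = 1.1097 m

1.1097


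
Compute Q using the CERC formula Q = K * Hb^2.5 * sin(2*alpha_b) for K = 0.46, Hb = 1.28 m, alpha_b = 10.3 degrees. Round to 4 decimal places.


Q = K * Hb^2.5 * sin(2 * alpha_b)
Hb^2.5 = 1.28^2.5 = 1.853638
sin(2 * 10.3) = sin(20.6) = 0.351842
Q = 0.46 * 1.853638 * 0.351842
Q = 0.3000 m^3/s

0.3000


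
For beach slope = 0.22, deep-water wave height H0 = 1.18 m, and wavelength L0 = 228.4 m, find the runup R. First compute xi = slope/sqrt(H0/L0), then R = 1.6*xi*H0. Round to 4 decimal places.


xi = slope / sqrt(H0/L0)
H0/L0 = 1.18/228.4 = 0.005166
sqrt(0.005166) = 0.071877
xi = 0.22 / 0.071877 = 3.060763
R = 1.6 * xi * H0 = 1.6 * 3.060763 * 1.18
R = 5.7787 m

5.7787


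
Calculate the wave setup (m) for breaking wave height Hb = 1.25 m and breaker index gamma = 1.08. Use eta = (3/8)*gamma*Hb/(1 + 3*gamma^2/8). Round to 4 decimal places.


eta = (3/8) * gamma * Hb / (1 + 3*gamma^2/8)
Numerator = (3/8) * 1.08 * 1.25 = 0.506250
Denominator = 1 + 3*1.08^2/8 = 1 + 0.437400 = 1.437400
eta = 0.506250 / 1.437400
eta = 0.3522 m

0.3522


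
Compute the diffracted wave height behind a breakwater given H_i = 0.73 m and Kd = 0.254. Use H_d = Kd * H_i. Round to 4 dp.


H_d = Kd * H_i
H_d = 0.254 * 0.73
H_d = 0.1854 m

0.1854


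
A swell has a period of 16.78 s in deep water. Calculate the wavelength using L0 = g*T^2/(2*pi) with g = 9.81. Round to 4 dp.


L0 = g * T^2 / (2 * pi)
L0 = 9.81 * 16.78^2 / (2 * pi)
L0 = 9.81 * 281.5684 / 6.28319
L0 = 2762.1860 / 6.28319
L0 = 439.6156 m

439.6156


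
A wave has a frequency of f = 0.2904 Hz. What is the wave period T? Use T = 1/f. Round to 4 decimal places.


T = 1 / f
T = 1 / 0.2904
T = 3.4435 s

3.4435


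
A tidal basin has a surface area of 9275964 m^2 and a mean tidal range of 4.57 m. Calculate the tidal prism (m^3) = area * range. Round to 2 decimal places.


Tidal prism = Area * Tidal range
P = 9275964 * 4.57
P = 42391155.48 m^3

42391155.48


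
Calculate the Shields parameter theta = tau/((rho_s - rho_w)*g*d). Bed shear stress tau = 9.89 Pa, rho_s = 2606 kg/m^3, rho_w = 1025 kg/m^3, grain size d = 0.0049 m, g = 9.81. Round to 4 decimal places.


theta = tau / ((rho_s - rho_w) * g * d)
rho_s - rho_w = 2606 - 1025 = 1581
Denominator = 1581 * 9.81 * 0.0049 = 75.997089
theta = 9.89 / 75.997089
theta = 0.1301

0.1301


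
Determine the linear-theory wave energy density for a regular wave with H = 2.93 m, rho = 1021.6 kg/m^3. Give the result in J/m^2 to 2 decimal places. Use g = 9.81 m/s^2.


E = (1/8) * rho * g * H^2
E = (1/8) * 1021.6 * 9.81 * 2.93^2
E = 0.125 * 1021.6 * 9.81 * 8.5849
E = 10754.62 J/m^2

10754.62


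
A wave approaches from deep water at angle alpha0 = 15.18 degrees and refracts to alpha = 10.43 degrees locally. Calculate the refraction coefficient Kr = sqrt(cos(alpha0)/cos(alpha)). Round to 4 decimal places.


Kr = sqrt(cos(alpha0) / cos(alpha))
cos(15.18) = 0.965108
cos(10.43) = 0.983477
Kr = sqrt(0.965108 / 0.983477)
Kr = sqrt(0.981323)
Kr = 0.9906

0.9906


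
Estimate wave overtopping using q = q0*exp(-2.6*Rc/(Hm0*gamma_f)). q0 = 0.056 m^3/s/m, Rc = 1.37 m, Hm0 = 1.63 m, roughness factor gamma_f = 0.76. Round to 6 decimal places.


q = q0 * exp(-2.6 * Rc / (Hm0 * gamma_f))
Exponent = -2.6 * 1.37 / (1.63 * 0.76)
= -2.6 * 1.37 / 1.2388
= -2.875363
exp(-2.875363) = 0.056396
q = 0.056 * 0.056396
q = 0.003158 m^3/s/m

0.003158


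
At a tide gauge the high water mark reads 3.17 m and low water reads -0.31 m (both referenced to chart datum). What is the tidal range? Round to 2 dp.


Tidal range = High water - Low water
Tidal range = 3.17 - (-0.31)
Tidal range = 3.48 m

3.48


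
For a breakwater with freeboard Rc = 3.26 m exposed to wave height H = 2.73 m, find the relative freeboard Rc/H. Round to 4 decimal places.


Relative freeboard = Rc / H
= 3.26 / 2.73
= 1.1941

1.1941


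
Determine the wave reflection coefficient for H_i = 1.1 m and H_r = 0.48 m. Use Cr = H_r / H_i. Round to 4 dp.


Cr = H_r / H_i
Cr = 0.48 / 1.1
Cr = 0.4364

0.4364


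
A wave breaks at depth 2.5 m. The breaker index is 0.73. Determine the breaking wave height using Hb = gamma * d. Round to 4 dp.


Hb = gamma * d
Hb = 0.73 * 2.5
Hb = 1.8250 m

1.8250


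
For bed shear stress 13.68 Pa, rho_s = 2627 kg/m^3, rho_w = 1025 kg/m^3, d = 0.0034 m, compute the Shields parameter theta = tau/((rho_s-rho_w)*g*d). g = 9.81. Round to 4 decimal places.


theta = tau / ((rho_s - rho_w) * g * d)
rho_s - rho_w = 2627 - 1025 = 1602
Denominator = 1602 * 9.81 * 0.0034 = 53.433108
theta = 13.68 / 53.433108
theta = 0.2560

0.2560


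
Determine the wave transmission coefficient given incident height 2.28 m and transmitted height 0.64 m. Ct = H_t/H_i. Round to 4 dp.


Ct = H_t / H_i
Ct = 0.64 / 2.28
Ct = 0.2807

0.2807


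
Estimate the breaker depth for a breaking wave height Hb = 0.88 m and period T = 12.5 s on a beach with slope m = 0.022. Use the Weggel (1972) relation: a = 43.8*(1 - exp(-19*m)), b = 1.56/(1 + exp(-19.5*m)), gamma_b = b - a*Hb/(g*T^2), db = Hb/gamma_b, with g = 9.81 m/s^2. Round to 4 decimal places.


a = 43.8 * (1 - exp(-19 * m))
exp(-19 * 0.022) = exp(-0.4180) = 0.658362
a = 43.8 * (1 - 0.658362) = 14.963734
b = 1.56 / (1 + exp(-19.5 * m))
exp(-19.5 * 0.022) = exp(-0.4290) = 0.651160
b = 1.56 / (1 + 0.651160) = 0.944790
Hb / (g * T^2) = 0.88 / (9.81 * 12.5^2) = 0.88 / 1532.8125 = 0.00057411
gamma_b = b - a * Hb/(g*T^2) = 0.944790 - 14.963734 * 0.00057411 = 0.936200
db = Hb / gamma_b = 0.88 / 0.936200
db = 0.9400 m

0.9400


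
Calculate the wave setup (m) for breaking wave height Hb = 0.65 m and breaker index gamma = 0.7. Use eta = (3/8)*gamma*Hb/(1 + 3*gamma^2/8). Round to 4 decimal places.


eta = (3/8) * gamma * Hb / (1 + 3*gamma^2/8)
Numerator = (3/8) * 0.7 * 0.65 = 0.170625
Denominator = 1 + 3*0.7^2/8 = 1 + 0.183750 = 1.183750
eta = 0.170625 / 1.183750
eta = 0.1441 m

0.1441


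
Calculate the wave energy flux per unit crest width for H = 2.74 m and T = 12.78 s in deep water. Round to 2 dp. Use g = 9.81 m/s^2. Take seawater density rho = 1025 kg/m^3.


P = rho * g^2 * H^2 * T / (32 * pi)
P = 1025 * 9.81^2 * 2.74^2 * 12.78 / (32 * pi)
P = 1025 * 96.2361 * 7.5076 * 12.78 / 100.53096
P = 94144.30 W/m

94144.30


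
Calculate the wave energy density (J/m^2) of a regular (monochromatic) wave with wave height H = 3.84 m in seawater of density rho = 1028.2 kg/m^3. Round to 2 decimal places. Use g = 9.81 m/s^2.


E = (1/8) * rho * g * H^2
E = (1/8) * 1028.2 * 9.81 * 3.84^2
E = 0.125 * 1028.2 * 9.81 * 14.7456
E = 18591.70 J/m^2

18591.70


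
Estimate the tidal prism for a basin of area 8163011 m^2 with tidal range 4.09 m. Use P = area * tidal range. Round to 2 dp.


Tidal prism = Area * Tidal range
P = 8163011 * 4.09
P = 33386714.99 m^3

33386714.99


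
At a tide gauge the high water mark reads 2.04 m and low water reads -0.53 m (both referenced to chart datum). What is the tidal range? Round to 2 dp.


Tidal range = High water - Low water
Tidal range = 2.04 - (-0.53)
Tidal range = 2.57 m

2.57


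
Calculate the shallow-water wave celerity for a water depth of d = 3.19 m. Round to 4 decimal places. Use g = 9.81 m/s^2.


Using the shallow-water approximation:
C = sqrt(g * d) = sqrt(9.81 * 3.19)
C = sqrt(31.2939)
C = 5.5941 m/s

5.5941


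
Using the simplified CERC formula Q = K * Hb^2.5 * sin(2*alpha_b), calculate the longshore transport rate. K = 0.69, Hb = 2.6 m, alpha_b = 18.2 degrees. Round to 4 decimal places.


Q = K * Hb^2.5 * sin(2 * alpha_b)
Hb^2.5 = 2.6^2.5 = 10.900172
sin(2 * 18.2) = sin(36.4) = 0.593419
Q = 0.69 * 10.900172 * 0.593419
Q = 4.4632 m^3/s

4.4632


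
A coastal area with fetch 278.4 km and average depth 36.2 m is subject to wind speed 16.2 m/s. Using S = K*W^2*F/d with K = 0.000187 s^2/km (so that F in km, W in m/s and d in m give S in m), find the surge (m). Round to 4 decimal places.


S = K * W^2 * F / d
W^2 = 16.2^2 = 262.44
S = 0.000187 * 262.44 * 278.4 / 36.2
Numerator = 0.000187 * 262.44 * 278.4 = 13.662836
S = 13.662836 / 36.2 = 0.3774 m

0.3774


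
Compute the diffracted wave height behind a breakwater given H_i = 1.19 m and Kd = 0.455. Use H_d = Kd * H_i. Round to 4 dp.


H_d = Kd * H_i
H_d = 0.455 * 1.19
H_d = 0.5415 m

0.5415


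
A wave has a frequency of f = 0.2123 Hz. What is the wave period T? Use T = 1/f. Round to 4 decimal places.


T = 1 / f
T = 1 / 0.2123
T = 4.7103 s

4.7103


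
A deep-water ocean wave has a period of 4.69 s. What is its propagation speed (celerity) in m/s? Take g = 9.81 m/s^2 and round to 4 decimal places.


We use the deep-water celerity formula:
C = g * T / (2 * pi)
C = 9.81 * 4.69 / (2 * 3.14159...)
C = 46.008900 / 6.283185
C = 7.3225 m/s

7.3225


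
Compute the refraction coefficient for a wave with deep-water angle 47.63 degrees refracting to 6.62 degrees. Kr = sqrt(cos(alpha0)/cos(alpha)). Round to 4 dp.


Kr = sqrt(cos(alpha0) / cos(alpha))
cos(47.63) = 0.673916
cos(6.62) = 0.993333
Kr = sqrt(0.673916 / 0.993333)
Kr = sqrt(0.678439)
Kr = 0.8237

0.8237


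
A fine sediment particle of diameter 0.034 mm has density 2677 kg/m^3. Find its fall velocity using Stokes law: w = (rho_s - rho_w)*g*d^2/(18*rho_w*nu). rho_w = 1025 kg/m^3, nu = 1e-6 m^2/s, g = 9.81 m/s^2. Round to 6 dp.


w = (rho_s - rho_w) * g * d^2 / (18 * rho_w * nu)
d = 0.034 mm = 0.000034 m
rho_s - rho_w = 2677 - 1025 = 1652
Numerator = 1652 * 9.81 * (0.000034)^2 = 0.000018734275
Denominator = 18 * 1025 * 1e-6 = 0.018450
w = 0.001015 m/s

0.001015


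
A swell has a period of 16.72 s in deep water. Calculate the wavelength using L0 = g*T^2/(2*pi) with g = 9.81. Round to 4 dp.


L0 = g * T^2 / (2 * pi)
L0 = 9.81 * 16.72^2 / (2 * pi)
L0 = 9.81 * 279.5584 / 6.28319
L0 = 2742.4679 / 6.28319
L0 = 436.4773 m

436.4773


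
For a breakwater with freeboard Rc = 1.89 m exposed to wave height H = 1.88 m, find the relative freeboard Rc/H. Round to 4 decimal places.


Relative freeboard = Rc / H
= 1.89 / 1.88
= 1.0053

1.0053


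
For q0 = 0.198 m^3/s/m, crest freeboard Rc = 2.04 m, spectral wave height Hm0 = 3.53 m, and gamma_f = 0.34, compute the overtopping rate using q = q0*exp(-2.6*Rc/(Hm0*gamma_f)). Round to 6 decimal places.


q = q0 * exp(-2.6 * Rc / (Hm0 * gamma_f))
Exponent = -2.6 * 2.04 / (3.53 * 0.34)
= -2.6 * 2.04 / 1.2002
= -4.419263
exp(-4.419263) = 0.012043
q = 0.198 * 0.012043
q = 0.002385 m^3/s/m

0.002385


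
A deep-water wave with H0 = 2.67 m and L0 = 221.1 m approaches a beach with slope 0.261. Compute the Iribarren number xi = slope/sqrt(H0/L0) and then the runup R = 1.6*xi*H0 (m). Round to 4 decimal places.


xi = slope / sqrt(H0/L0)
H0/L0 = 2.67/221.1 = 0.012076
sqrt(0.012076) = 0.109891
xi = 0.261 / 0.109891 = 2.375085
R = 1.6 * xi * H0 = 1.6 * 2.375085 * 2.67
R = 10.1464 m

10.1464


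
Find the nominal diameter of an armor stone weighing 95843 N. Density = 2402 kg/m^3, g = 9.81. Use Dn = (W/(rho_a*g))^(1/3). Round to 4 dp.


V = W / (rho_a * g)
V = 95843 / (2402 * 9.81)
V = 95843 / 23563.62
V = 4.067414 m^3
Dn = V^(1/3) = 4.067414^(1/3)
Dn = 1.5963 m

1.5963


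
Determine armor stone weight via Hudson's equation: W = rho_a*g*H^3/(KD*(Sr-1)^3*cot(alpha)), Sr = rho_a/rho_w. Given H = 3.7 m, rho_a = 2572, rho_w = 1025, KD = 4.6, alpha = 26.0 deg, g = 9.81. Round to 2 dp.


Sr = rho_a / rho_w = 2572 / 1025 = 2.509268
(Sr - 1) = 1.509268
(Sr - 1)^3 = 3.437948
cot(26.0) = 1 / tan(26.0) = 1 / 0.487733 = 2.050304
Numerator = 2572 * 9.81 * 3.7^3 = 1278042.0520
Denominator = 4.6 * 3.437948 * 2.050304 = 32.424658
W = 1278042.0520 / 32.424658
W = 39415.75 N

39415.75


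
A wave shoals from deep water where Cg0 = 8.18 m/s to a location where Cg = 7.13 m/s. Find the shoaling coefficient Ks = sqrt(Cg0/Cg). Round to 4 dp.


Ks = sqrt(Cg0 / Cg)
Ks = sqrt(8.18 / 7.13)
Ks = sqrt(1.1473)
Ks = 1.0711

1.0711


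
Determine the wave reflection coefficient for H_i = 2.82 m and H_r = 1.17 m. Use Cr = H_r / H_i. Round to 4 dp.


Cr = H_r / H_i
Cr = 1.17 / 2.82
Cr = 0.4149

0.4149


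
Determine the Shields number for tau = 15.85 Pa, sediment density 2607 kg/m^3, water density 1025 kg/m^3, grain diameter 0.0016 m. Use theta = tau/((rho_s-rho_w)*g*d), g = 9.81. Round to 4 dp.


theta = tau / ((rho_s - rho_w) * g * d)
rho_s - rho_w = 2607 - 1025 = 1582
Denominator = 1582 * 9.81 * 0.0016 = 24.831072
theta = 15.85 / 24.831072
theta = 0.6383

0.6383


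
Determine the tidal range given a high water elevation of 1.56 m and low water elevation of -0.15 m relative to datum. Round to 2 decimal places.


Tidal range = High water - Low water
Tidal range = 1.56 - (-0.15)
Tidal range = 1.71 m

1.71


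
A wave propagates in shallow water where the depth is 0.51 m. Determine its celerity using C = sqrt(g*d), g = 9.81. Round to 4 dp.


Using the shallow-water approximation:
C = sqrt(g * d) = sqrt(9.81 * 0.51)
C = sqrt(5.0031)
C = 2.2368 m/s

2.2368


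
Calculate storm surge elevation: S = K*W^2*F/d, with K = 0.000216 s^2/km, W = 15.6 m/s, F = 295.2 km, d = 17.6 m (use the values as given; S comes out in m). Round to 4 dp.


S = K * W^2 * F / d
W^2 = 15.6^2 = 243.36
S = 0.000216 * 243.36 * 295.2 / 17.6
Numerator = 0.000216 * 243.36 * 295.2 = 15.517412
S = 15.517412 / 17.6 = 0.8817 m

0.8817


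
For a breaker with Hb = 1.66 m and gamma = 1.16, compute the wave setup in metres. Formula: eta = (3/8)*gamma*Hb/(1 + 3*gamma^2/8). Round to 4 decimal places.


eta = (3/8) * gamma * Hb / (1 + 3*gamma^2/8)
Numerator = (3/8) * 1.16 * 1.66 = 0.722100
Denominator = 1 + 3*1.16^2/8 = 1 + 0.504600 = 1.504600
eta = 0.722100 / 1.504600
eta = 0.4799 m

0.4799


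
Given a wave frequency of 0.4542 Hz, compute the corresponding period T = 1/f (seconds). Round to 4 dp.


T = 1 / f
T = 1 / 0.4542
T = 2.2017 s

2.2017


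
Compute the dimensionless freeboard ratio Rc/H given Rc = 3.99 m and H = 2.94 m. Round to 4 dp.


Relative freeboard = Rc / H
= 3.99 / 2.94
= 1.3571

1.3571


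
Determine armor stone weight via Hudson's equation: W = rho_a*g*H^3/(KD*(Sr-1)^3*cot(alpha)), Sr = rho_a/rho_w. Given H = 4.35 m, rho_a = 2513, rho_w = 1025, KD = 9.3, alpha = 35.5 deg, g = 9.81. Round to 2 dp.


Sr = rho_a / rho_w = 2513 / 1025 = 2.451707
(Sr - 1) = 1.451707
(Sr - 1)^3 = 3.059407
cot(35.5) = 1 / tan(35.5) = 1 / 0.713293 = 1.401948
Numerator = 2513 * 9.81 * 4.35^3 = 2029220.6203
Denominator = 9.3 * 3.059407 * 1.401948 = 39.888908
W = 2029220.6203 / 39.888908
W = 50871.80 N

50871.80


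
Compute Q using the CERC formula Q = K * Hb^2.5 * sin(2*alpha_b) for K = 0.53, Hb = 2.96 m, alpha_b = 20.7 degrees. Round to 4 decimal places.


Q = K * Hb^2.5 * sin(2 * alpha_b)
Hb^2.5 = 2.96^2.5 = 15.074027
sin(2 * 20.7) = sin(41.4) = 0.661312
Q = 0.53 * 15.074027 * 0.661312
Q = 5.2834 m^3/s

5.2834


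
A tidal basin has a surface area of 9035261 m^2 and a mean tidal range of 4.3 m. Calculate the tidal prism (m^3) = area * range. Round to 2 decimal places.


Tidal prism = Area * Tidal range
P = 9035261 * 4.3
P = 38851622.30 m^3

38851622.30


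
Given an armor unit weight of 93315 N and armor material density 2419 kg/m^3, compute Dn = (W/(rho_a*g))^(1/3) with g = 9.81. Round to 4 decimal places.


V = W / (rho_a * g)
V = 93315 / (2419 * 9.81)
V = 93315 / 23730.39
V = 3.932299 m^3
Dn = V^(1/3) = 3.932299^(1/3)
Dn = 1.5784 m

1.5784


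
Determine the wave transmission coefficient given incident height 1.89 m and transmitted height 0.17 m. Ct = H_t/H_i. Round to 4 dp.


Ct = H_t / H_i
Ct = 0.17 / 1.89
Ct = 0.0899

0.0899


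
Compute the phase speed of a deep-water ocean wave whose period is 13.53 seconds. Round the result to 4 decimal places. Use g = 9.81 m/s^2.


We use the deep-water celerity formula:
C = g * T / (2 * pi)
C = 9.81 * 13.53 / (2 * 3.14159...)
C = 132.729300 / 6.283185
C = 21.1245 m/s

21.1245


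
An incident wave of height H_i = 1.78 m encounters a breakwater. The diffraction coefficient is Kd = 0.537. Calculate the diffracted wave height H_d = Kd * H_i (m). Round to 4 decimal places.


H_d = Kd * H_i
H_d = 0.537 * 1.78
H_d = 0.9559 m

0.9559


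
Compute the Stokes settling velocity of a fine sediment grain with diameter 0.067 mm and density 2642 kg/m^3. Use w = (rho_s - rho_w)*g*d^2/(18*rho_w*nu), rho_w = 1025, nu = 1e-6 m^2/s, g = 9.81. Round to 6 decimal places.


w = (rho_s - rho_w) * g * d^2 / (18 * rho_w * nu)
d = 0.067 mm = 0.000067 m
rho_s - rho_w = 2642 - 1025 = 1617
Numerator = 1617 * 9.81 * (0.000067)^2 = 0.000071207975
Denominator = 18 * 1025 * 1e-6 = 0.018450
w = 0.003860 m/s

0.003860


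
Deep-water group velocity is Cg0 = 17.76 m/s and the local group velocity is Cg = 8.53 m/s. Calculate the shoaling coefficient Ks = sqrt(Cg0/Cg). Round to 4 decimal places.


Ks = sqrt(Cg0 / Cg)
Ks = sqrt(17.76 / 8.53)
Ks = sqrt(2.0821)
Ks = 1.4429

1.4429


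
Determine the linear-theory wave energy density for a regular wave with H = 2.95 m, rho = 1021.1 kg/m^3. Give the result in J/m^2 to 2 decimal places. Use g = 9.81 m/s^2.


E = (1/8) * rho * g * H^2
E = (1/8) * 1021.1 * 9.81 * 2.95^2
E = 0.125 * 1021.1 * 9.81 * 8.7025
E = 10896.61 J/m^2

10896.61


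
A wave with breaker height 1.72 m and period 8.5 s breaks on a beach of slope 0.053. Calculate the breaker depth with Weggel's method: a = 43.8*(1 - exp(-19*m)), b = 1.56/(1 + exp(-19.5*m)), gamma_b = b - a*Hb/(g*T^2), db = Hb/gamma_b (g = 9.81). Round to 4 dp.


a = 43.8 * (1 - exp(-19 * m))
exp(-19 * 0.053) = exp(-1.0070) = 0.365313
a = 43.8 * (1 - 0.365313) = 27.799278
b = 1.56 / (1 + exp(-19.5 * m))
exp(-19.5 * 0.053) = exp(-1.0335) = 0.355760
b = 1.56 / (1 + 0.355760) = 1.150646
Hb / (g * T^2) = 1.72 / (9.81 * 8.5^2) = 1.72 / 708.7725 = 0.00242673
gamma_b = b - a * Hb/(g*T^2) = 1.150646 - 27.799278 * 0.00242673 = 1.083185
db = Hb / gamma_b = 1.72 / 1.083185
db = 1.5879 m

1.5879


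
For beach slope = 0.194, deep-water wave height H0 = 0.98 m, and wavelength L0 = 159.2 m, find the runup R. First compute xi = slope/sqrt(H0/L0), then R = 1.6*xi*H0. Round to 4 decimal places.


xi = slope / sqrt(H0/L0)
H0/L0 = 0.98/159.2 = 0.006156
sqrt(0.006156) = 0.078459
xi = 0.194 / 0.078459 = 2.472636
R = 1.6 * xi * H0 = 1.6 * 2.472636 * 0.98
R = 3.8771 m

3.8771


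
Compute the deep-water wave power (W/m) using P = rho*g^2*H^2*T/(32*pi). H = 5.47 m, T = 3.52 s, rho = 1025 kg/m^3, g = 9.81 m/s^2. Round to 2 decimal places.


P = rho * g^2 * H^2 * T / (32 * pi)
P = 1025 * 9.81^2 * 5.47^2 * 3.52 / (32 * pi)
P = 1025 * 96.2361 * 29.9209 * 3.52 / 100.53096
P = 103342.59 W/m

103342.59


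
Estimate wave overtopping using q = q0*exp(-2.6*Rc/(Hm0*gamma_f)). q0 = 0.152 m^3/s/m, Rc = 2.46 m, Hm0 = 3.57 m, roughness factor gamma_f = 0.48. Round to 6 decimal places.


q = q0 * exp(-2.6 * Rc / (Hm0 * gamma_f))
Exponent = -2.6 * 2.46 / (3.57 * 0.48)
= -2.6 * 2.46 / 1.7136
= -3.732493
exp(-3.732493) = 0.023933
q = 0.152 * 0.023933
q = 0.003638 m^3/s/m

0.003638


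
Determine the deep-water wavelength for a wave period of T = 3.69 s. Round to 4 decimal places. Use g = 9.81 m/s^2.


L0 = g * T^2 / (2 * pi)
L0 = 9.81 * 3.69^2 / (2 * pi)
L0 = 9.81 * 13.6161 / 6.28319
L0 = 133.5739 / 6.28319
L0 = 21.2590 m

21.2590


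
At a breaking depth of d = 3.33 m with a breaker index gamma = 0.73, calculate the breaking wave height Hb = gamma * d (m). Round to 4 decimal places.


Hb = gamma * d
Hb = 0.73 * 3.33
Hb = 2.4309 m

2.4309


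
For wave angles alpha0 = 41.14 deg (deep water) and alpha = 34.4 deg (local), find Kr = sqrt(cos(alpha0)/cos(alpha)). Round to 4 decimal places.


Kr = sqrt(cos(alpha0) / cos(alpha))
cos(41.14) = 0.753104
cos(34.4) = 0.825113
Kr = sqrt(0.753104 / 0.825113)
Kr = sqrt(0.912728)
Kr = 0.9554

0.9554


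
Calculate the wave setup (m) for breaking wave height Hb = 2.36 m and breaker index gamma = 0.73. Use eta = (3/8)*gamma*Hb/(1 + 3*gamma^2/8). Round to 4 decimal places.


eta = (3/8) * gamma * Hb / (1 + 3*gamma^2/8)
Numerator = (3/8) * 0.73 * 2.36 = 0.646050
Denominator = 1 + 3*0.73^2/8 = 1 + 0.199838 = 1.199838
eta = 0.646050 / 1.199838
eta = 0.5384 m

0.5384


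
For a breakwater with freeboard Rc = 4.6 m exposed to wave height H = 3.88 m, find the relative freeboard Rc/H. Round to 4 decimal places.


Relative freeboard = Rc / H
= 4.6 / 3.88
= 1.1856

1.1856


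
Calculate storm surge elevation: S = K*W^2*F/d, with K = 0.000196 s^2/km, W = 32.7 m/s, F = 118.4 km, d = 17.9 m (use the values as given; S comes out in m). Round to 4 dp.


S = K * W^2 * F / d
W^2 = 32.7^2 = 1069.29
S = 0.000196 * 1069.29 * 118.4 / 17.9
Numerator = 0.000196 * 1069.29 * 118.4 = 24.814371
S = 24.814371 / 17.9 = 1.3863 m

1.3863


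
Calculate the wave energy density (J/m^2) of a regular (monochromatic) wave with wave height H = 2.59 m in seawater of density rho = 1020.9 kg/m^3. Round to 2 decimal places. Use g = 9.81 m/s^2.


E = (1/8) * rho * g * H^2
E = (1/8) * 1020.9 * 9.81 * 2.59^2
E = 0.125 * 1020.9 * 9.81 * 6.7081
E = 8397.73 J/m^2

8397.73


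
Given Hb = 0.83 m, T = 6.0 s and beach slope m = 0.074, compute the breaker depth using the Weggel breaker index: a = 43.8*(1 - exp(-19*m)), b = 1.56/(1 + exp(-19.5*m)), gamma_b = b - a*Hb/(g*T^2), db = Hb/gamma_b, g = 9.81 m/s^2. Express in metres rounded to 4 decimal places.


a = 43.8 * (1 - exp(-19 * m))
exp(-19 * 0.074) = exp(-1.4060) = 0.245122
a = 43.8 * (1 - 0.245122) = 33.063665
b = 1.56 / (1 + exp(-19.5 * m))
exp(-19.5 * 0.074) = exp(-1.4430) = 0.236218
b = 1.56 / (1 + 0.236218) = 1.261913
Hb / (g * T^2) = 0.83 / (9.81 * 6.0^2) = 0.83 / 353.1600 = 0.00235021
gamma_b = b - a * Hb/(g*T^2) = 1.261913 - 33.063665 * 0.00235021 = 1.184207
db = Hb / gamma_b = 0.83 / 1.184207
db = 0.7009 m

0.7009


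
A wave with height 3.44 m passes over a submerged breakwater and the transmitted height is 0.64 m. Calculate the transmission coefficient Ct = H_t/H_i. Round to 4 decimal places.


Ct = H_t / H_i
Ct = 0.64 / 3.44
Ct = 0.1860

0.1860


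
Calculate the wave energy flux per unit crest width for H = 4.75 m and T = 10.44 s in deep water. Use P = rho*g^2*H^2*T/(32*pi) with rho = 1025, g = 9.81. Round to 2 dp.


P = rho * g^2 * H^2 * T / (32 * pi)
P = 1025 * 9.81^2 * 4.75^2 * 10.44 / (32 * pi)
P = 1025 * 96.2361 * 22.5625 * 10.44 / 100.53096
P = 231126.50 W/m

231126.50


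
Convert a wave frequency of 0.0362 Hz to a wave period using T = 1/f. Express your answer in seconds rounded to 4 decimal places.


T = 1 / f
T = 1 / 0.0362
T = 27.6243 s

27.6243


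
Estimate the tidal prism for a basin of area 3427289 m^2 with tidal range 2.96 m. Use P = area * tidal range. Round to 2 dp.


Tidal prism = Area * Tidal range
P = 3427289 * 2.96
P = 10144775.44 m^3

10144775.44


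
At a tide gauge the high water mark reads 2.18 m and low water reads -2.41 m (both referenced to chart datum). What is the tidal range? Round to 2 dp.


Tidal range = High water - Low water
Tidal range = 2.18 - (-2.41)
Tidal range = 4.59 m

4.59


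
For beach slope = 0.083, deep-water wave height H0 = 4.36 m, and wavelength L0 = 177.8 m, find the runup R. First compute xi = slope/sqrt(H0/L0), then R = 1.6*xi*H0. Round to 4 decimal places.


xi = slope / sqrt(H0/L0)
H0/L0 = 4.36/177.8 = 0.024522
sqrt(0.024522) = 0.156595
xi = 0.083 / 0.156595 = 0.530030
R = 1.6 * xi * H0 = 1.6 * 0.530030 * 4.36
R = 3.6975 m

3.6975


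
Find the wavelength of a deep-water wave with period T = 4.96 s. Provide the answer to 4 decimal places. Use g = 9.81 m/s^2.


L0 = g * T^2 / (2 * pi)
L0 = 9.81 * 4.96^2 / (2 * pi)
L0 = 9.81 * 24.6016 / 6.28319
L0 = 241.3417 / 6.28319
L0 = 38.4107 m

38.4107


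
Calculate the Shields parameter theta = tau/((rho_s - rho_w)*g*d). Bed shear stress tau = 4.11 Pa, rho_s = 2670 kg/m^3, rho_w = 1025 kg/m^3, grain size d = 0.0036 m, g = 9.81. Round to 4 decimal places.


theta = tau / ((rho_s - rho_w) * g * d)
rho_s - rho_w = 2670 - 1025 = 1645
Denominator = 1645 * 9.81 * 0.0036 = 58.094820
theta = 4.11 / 58.094820
theta = 0.0707

0.0707


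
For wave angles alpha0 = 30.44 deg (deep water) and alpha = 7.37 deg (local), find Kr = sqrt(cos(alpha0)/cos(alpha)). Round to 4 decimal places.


Kr = sqrt(cos(alpha0) / cos(alpha))
cos(30.44) = 0.862160
cos(7.37) = 0.991738
Kr = sqrt(0.862160 / 0.991738)
Kr = sqrt(0.869342)
Kr = 0.9324

0.9324


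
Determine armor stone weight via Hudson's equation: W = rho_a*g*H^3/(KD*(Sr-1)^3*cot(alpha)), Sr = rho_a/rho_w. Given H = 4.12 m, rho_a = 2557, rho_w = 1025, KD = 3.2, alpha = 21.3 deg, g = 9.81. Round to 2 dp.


Sr = rho_a / rho_w = 2557 / 1025 = 2.494634
(Sr - 1) = 1.494634
(Sr - 1)^3 = 3.338910
cot(21.3) = 1 / tan(21.3) = 1 / 0.389884 = 2.564867
Numerator = 2557 * 9.81 * 4.12^3 = 1754249.5892
Denominator = 3.2 * 3.338910 * 2.564867 = 27.404355
W = 1754249.5892 / 27.404355
W = 64013.53 N

64013.53


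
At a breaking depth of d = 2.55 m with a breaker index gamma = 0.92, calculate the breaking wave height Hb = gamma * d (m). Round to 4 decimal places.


Hb = gamma * d
Hb = 0.92 * 2.55
Hb = 2.3460 m

2.3460


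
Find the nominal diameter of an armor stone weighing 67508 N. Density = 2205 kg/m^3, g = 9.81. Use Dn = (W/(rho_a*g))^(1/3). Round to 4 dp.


V = W / (rho_a * g)
V = 67508 / (2205 * 9.81)
V = 67508 / 21631.05
V = 3.120884 m^3
Dn = V^(1/3) = 3.120884^(1/3)
Dn = 1.4614 m

1.4614


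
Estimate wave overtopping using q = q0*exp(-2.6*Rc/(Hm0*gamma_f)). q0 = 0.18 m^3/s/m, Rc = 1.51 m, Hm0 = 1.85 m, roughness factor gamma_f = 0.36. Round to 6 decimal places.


q = q0 * exp(-2.6 * Rc / (Hm0 * gamma_f))
Exponent = -2.6 * 1.51 / (1.85 * 0.36)
= -2.6 * 1.51 / 0.6660
= -5.894895
exp(-5.894895) = 0.002753
q = 0.18 * 0.002753
q = 0.000496 m^3/s/m

0.000496


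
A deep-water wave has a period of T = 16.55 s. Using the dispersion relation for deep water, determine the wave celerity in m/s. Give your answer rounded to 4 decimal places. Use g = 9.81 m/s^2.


We use the deep-water celerity formula:
C = g * T / (2 * pi)
C = 9.81 * 16.55 / (2 * 3.14159...)
C = 162.355500 / 6.283185
C = 25.8397 m/s

25.8397


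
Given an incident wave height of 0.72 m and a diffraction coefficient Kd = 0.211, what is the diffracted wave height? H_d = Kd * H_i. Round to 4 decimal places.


H_d = Kd * H_i
H_d = 0.211 * 0.72
H_d = 0.1519 m

0.1519


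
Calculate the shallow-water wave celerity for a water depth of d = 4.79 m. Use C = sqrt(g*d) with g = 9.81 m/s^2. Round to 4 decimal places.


Using the shallow-water approximation:
C = sqrt(g * d) = sqrt(9.81 * 4.79)
C = sqrt(46.9899)
C = 6.8549 m/s

6.8549


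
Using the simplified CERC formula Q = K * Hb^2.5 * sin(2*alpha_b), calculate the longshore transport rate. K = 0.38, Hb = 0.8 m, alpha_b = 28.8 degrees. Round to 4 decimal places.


Q = K * Hb^2.5 * sin(2 * alpha_b)
Hb^2.5 = 0.8^2.5 = 0.572433
sin(2 * 28.8) = sin(57.6) = 0.844328
Q = 0.38 * 0.572433 * 0.844328
Q = 0.1837 m^3/s

0.1837


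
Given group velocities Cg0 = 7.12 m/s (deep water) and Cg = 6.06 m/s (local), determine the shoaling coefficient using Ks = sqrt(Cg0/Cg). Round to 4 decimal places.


Ks = sqrt(Cg0 / Cg)
Ks = sqrt(7.12 / 6.06)
Ks = sqrt(1.1749)
Ks = 1.0839

1.0839


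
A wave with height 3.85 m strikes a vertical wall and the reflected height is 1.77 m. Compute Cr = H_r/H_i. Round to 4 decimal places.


Cr = H_r / H_i
Cr = 1.77 / 3.85
Cr = 0.4597

0.4597


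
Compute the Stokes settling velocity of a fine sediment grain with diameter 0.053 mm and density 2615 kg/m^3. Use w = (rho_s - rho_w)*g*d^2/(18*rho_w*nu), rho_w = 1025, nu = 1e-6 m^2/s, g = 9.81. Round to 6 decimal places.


w = (rho_s - rho_w) * g * d^2 / (18 * rho_w * nu)
d = 0.053 mm = 0.000053 m
rho_s - rho_w = 2615 - 1025 = 1590
Numerator = 1590 * 9.81 * (0.000053)^2 = 0.000043814501
Denominator = 18 * 1025 * 1e-6 = 0.018450
w = 0.002375 m/s

0.002375
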